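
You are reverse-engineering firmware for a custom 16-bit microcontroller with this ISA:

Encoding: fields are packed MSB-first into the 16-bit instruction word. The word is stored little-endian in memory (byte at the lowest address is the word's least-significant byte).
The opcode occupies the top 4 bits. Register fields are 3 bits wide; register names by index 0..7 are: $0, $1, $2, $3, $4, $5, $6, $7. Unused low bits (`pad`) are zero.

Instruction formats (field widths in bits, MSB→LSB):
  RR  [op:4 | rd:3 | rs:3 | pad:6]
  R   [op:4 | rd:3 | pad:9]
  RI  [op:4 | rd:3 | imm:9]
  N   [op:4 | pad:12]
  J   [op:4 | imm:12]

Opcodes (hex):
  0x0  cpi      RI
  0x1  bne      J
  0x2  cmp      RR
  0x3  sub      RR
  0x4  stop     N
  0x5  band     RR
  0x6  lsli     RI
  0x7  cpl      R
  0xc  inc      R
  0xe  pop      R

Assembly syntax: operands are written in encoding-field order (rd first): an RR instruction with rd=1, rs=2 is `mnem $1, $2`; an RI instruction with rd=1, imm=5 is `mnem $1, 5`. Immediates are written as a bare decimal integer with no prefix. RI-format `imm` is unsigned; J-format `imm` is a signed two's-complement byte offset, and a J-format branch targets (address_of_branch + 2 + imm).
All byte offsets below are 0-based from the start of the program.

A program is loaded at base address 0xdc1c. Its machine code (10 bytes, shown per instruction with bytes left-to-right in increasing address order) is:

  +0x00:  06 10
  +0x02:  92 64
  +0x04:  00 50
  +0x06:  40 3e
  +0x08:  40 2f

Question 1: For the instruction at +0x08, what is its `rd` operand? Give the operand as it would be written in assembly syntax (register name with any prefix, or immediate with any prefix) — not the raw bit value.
$7

off 0x08: read 40 2f as little → 0x2f40
  opcode bits[15:12]=0x2: cmp/RR
  rd: (w>>9)&0x7=0x7 → $7
  rs: (w>>6)&0x7=0x5 → $5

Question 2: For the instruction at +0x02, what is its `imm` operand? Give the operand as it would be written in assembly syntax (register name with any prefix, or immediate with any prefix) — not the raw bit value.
[02] 92 64 → 0x6492
  top 4b → 0x6 → lsli [RI]
  [11:9] rd=2 = $2
  [8:0] imm=146 = 146

146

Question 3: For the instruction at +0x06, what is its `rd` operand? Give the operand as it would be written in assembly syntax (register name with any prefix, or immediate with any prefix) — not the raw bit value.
$7

+0x06: 40 3e ⇒ word 0x3e40 (little)
  op=0x3e40>>12=0x3 ⇒ sub (RR)
  rd@[11:9]=0x7 ⇒ $7
  rs@[8:6]=0x1 ⇒ $1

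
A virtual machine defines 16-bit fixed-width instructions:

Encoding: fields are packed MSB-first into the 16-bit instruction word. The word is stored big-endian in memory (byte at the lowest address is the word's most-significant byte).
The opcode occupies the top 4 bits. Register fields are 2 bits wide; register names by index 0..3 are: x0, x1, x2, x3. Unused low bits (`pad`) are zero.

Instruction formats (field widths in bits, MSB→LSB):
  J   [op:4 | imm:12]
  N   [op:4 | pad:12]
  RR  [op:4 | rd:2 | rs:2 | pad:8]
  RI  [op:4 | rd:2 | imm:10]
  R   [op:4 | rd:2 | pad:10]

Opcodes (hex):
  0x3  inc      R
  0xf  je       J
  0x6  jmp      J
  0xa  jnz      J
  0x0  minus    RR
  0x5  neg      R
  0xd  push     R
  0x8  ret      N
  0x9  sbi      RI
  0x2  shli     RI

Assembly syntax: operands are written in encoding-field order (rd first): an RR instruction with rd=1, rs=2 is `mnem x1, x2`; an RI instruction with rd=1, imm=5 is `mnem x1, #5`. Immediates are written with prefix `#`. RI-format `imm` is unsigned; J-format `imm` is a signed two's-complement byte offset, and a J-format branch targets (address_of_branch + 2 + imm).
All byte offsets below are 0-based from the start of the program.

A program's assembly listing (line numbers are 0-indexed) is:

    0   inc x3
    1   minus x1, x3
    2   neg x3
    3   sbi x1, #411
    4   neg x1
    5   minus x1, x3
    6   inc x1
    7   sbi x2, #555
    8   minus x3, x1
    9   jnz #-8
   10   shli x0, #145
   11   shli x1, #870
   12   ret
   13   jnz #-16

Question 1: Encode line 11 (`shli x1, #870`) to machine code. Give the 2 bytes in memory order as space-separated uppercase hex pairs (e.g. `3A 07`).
27 66

line 11 (shli): pack op=0x2:4|rd=1:2|imm=870:10 = 0x2766; big→ 27 66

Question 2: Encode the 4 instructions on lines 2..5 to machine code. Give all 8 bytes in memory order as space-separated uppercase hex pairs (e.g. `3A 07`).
5C 00 95 9B 54 00 07 00

2. neg fields op=0x5:4|rd=3:2|pad=0:10 → word 5c00h → 5c 00
3. sbi fields op=0x9:4|rd=1:2|imm=411:10 → word 959bh → 95 9b
4. neg fields op=0x5:4|rd=1:2|pad=0:10 → word 5400h → 54 00
5. minus fields op=0x0:4|rd=1:2|rs=3:2|pad=0:8 → word 0700h → 07 00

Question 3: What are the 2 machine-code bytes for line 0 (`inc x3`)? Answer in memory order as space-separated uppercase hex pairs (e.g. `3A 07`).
L0: inc op=0x3:4|rd=3:2|pad=0:10 ⇒ 0x3c00 ⇒ big 3c 00

3C 00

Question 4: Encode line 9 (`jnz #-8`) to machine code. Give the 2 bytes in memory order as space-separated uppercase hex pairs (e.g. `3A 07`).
AF F8

L9: jnz op=0xa:4|imm=-8:12 ⇒ 0xaff8 ⇒ big af f8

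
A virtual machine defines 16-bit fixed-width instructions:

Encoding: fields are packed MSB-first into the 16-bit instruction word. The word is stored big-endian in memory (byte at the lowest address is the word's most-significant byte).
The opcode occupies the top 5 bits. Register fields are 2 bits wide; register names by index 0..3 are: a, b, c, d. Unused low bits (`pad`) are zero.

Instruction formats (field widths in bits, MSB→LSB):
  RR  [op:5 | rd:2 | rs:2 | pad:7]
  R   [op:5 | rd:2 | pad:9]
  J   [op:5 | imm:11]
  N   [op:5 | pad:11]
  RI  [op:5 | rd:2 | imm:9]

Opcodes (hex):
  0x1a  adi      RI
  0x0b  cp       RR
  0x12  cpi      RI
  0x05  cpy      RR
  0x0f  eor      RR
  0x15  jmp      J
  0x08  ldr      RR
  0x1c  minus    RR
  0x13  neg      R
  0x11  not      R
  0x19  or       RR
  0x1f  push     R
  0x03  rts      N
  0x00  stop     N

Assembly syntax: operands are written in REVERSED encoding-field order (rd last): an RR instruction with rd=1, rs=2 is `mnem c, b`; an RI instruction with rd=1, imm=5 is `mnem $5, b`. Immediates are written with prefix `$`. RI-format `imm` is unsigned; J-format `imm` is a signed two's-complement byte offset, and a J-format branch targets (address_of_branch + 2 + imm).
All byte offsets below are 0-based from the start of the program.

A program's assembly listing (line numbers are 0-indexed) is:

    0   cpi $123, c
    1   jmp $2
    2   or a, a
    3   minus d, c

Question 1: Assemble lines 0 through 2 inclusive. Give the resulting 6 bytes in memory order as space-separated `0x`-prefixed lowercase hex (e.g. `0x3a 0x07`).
0x94 0x7b 0xa8 0x02 0xc8 0x00

0. cpi fields op=0x12:5|rd=2:2|imm=123:9 → word 947bh → 94 7b
1. jmp fields op=0x15:5|imm=2:11 → word a802h → a8 02
2. or fields op=0x19:5|rd=0:2|rs=0:2|pad=0:7 → word c800h → c8 00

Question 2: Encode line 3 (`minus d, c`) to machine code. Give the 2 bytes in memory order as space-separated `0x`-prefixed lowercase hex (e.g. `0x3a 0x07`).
0xe5 0x80

3. minus fields op=0x1c:5|rd=2:2|rs=3:2|pad=0:7 → word e580h → e5 80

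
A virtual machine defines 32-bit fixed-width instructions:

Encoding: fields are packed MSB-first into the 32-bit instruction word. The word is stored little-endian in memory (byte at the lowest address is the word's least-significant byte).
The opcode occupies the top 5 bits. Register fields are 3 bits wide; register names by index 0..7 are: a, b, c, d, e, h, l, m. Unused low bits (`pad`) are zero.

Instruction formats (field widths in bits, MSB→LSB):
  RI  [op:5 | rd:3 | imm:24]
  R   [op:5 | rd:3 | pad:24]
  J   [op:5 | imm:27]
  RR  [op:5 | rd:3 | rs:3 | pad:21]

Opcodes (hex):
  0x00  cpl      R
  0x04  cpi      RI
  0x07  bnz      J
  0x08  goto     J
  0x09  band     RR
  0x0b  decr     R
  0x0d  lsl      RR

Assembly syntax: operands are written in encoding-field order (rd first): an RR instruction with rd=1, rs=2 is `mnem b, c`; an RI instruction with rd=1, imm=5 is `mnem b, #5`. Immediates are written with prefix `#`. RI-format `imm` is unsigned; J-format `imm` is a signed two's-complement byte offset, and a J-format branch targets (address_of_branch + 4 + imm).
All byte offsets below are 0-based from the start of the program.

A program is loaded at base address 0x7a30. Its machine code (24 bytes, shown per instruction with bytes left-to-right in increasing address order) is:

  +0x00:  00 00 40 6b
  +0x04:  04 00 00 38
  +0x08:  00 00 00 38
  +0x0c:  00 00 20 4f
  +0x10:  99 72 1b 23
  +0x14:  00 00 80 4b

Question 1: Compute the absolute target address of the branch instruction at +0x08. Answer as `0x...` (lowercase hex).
@+08  little-endian(00 00 00 38) = 0x38000000
  top 5b → 0x7 → bnz [J]
  imm@[26:0]=0x0 ⇒ #0
  target = base 0x7a30 + off 0x08 + 4 + imm 0 = 0x7a3c

0x7a3c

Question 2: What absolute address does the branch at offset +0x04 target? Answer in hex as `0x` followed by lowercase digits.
[04] 04 00 00 38 → 0x38000004
  opcode bits[31:27]=0x7: bnz/J
  imm@[26:0]=0x4 ⇒ #4
  target = base 0x7a30 + off 0x04 + 4 + imm 4 = 0x7a3c

0x7a3c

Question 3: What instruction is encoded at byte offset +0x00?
lsl d, c

@+00  little-endian(00 00 40 6b) = 0x6b400000
  op=0x6b400000>>27=0xd ⇒ lsl (RR)
  rd: (w>>24)&0x7=0x3 → d
  rs: (w>>21)&0x7=0x2 → c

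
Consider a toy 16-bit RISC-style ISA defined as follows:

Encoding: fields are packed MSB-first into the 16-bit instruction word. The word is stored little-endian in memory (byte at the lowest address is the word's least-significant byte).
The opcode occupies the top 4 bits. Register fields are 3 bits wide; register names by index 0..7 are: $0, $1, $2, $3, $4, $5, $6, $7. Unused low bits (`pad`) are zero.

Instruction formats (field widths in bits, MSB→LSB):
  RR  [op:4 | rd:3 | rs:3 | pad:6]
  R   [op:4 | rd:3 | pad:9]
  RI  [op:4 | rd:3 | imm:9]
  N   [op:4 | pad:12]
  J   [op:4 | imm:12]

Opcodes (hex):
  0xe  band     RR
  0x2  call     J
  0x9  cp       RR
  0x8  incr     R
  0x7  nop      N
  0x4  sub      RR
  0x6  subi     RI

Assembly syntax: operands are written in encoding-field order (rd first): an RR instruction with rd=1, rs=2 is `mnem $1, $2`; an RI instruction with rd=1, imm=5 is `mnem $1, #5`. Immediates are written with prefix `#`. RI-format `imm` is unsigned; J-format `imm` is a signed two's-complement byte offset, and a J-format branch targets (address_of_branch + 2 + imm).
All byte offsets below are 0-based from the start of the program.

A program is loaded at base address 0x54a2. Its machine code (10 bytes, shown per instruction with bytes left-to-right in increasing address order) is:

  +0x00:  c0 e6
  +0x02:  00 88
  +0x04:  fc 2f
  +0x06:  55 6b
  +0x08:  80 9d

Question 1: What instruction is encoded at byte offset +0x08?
[08] 80 9d → 0x9d80
  top 4b → 0x9 → cp [RR]
  rd: (w>>9)&0x7=0x6 → $6
  rs: (w>>6)&0x7=0x6 → $6

cp $6, $6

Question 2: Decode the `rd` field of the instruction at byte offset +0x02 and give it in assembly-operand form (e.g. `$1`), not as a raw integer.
$4

off 0x02: read 00 88 as little → 0x8800
  op=0x8800>>12=0x8 ⇒ incr (R)
  rd: (w>>9)&0x7=0x4 → $4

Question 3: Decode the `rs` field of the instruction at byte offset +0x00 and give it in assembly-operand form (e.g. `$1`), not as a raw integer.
off 0x00: read c0 e6 as little → 0xe6c0
  op=0xe6c0>>12=0xe ⇒ band (RR)
  [11:9] rd=3 = $3
  [8:6] rs=3 = $3

$3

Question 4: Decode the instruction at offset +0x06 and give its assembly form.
subi $5, #341

[06] 55 6b → 0x6b55
  op=0x6b55>>12=0x6 ⇒ subi (RI)
  rd@[11:9]=0x5 ⇒ $5
  imm@[8:0]=0x155 ⇒ #341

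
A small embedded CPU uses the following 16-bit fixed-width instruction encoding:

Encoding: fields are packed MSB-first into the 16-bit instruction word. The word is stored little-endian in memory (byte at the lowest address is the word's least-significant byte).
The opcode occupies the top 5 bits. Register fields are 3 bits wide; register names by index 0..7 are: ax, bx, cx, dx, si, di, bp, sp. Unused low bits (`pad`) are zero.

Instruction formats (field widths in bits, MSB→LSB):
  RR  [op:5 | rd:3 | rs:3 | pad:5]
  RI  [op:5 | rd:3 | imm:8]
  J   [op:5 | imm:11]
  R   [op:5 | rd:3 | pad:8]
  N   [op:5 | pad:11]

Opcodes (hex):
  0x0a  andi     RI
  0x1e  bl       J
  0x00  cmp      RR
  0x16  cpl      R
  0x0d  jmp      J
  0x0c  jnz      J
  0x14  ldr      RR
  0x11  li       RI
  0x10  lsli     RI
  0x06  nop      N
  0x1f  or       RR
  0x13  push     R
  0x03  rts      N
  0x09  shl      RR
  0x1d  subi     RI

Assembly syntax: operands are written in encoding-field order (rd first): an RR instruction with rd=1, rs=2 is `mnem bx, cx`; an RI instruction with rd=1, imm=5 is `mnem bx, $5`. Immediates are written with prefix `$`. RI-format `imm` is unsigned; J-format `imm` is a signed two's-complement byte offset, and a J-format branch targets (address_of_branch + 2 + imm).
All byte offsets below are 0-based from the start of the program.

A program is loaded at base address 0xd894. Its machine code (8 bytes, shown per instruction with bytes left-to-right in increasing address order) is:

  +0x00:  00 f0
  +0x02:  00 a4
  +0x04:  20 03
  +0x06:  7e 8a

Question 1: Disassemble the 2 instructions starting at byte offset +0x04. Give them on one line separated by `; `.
@+04  little-endian(20 03) = 0x0320
  top 5b → 0x0 → cmp [RR]
  rd@[10:8]=0x3 ⇒ dx
  rs@[7:5]=0x1 ⇒ bx
@+06  little-endian(7e 8a) = 0x8a7e
  top 5b → 0x11 → li [RI]
  rd@[10:8]=0x2 ⇒ cx
  imm@[7:0]=0x7e ⇒ $126

cmp dx, bx; li cx, $126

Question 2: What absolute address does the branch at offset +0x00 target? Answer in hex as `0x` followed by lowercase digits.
+0x00: 00 f0 ⇒ word 0xf000 (little)
  opcode bits[15:11]=0x1e: bl/J
  imm: (w>>0)&0x7ff=0x0 → $0
  target = base 0xd894 + off 0x00 + 2 + imm 0 = 0xd896

0xd896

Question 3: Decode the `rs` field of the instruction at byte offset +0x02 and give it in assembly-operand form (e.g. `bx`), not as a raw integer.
+0x02: 00 a4 ⇒ word 0xa400 (little)
  op=0xa400>>11=0x14 ⇒ ldr (RR)
  rd@[10:8]=0x4 ⇒ si
  rs@[7:5]=0x0 ⇒ ax

ax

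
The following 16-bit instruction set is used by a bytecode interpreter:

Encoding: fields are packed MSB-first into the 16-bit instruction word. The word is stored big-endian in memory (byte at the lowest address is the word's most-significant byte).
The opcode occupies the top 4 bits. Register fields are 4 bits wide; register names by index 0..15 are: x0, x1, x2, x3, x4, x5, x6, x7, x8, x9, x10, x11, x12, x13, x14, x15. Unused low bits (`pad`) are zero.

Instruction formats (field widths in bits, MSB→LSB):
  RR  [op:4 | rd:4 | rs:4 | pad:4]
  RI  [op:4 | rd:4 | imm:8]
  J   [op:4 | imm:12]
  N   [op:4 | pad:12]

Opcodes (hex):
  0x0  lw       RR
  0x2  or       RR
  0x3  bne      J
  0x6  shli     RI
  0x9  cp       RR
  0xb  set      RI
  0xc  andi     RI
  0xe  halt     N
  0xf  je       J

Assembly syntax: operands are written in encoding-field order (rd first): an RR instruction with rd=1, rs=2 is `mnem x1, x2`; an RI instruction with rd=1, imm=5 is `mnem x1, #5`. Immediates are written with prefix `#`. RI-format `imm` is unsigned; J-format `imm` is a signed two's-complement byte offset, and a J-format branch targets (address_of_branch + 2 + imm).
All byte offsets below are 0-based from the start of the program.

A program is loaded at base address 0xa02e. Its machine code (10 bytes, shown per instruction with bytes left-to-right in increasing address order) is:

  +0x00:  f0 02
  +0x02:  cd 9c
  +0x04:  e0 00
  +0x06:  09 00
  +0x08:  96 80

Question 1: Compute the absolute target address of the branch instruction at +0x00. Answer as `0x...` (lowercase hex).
[00] f0 02 → 0xf002
  top 4b → 0xf → je [J]
  imm: (w>>0)&0xfff=0x2 → #2
  target = base 0xa02e + off 0x00 + 2 + imm 2 = 0xa032

0xa032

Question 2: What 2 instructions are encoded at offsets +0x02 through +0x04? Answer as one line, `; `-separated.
andi x13, #156; halt

off 0x02: read cd 9c as big → 0xcd9c
  op=0xcd9c>>12=0xc ⇒ andi (RI)
  rd: (w>>8)&0xf=0xd → x13
  imm: (w>>0)&0xff=0x9c → #156
off 0x04: read e0 00 as big → 0xe000
  op=0xe000>>12=0xe ⇒ halt (N)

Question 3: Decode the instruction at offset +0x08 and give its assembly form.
@+08  big-endian(96 80) = 0x9680
  opcode bits[15:12]=0x9: cp/RR
  rd@[11:8]=0x6 ⇒ x6
  rs@[7:4]=0x8 ⇒ x8

cp x6, x8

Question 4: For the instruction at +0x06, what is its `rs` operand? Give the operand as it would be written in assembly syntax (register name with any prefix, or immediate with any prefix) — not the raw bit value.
@+06  big-endian(09 00) = 0x0900
  opcode bits[15:12]=0x0: lw/RR
  rd: (w>>8)&0xf=0x9 → x9
  rs: (w>>4)&0xf=0x0 → x0

x0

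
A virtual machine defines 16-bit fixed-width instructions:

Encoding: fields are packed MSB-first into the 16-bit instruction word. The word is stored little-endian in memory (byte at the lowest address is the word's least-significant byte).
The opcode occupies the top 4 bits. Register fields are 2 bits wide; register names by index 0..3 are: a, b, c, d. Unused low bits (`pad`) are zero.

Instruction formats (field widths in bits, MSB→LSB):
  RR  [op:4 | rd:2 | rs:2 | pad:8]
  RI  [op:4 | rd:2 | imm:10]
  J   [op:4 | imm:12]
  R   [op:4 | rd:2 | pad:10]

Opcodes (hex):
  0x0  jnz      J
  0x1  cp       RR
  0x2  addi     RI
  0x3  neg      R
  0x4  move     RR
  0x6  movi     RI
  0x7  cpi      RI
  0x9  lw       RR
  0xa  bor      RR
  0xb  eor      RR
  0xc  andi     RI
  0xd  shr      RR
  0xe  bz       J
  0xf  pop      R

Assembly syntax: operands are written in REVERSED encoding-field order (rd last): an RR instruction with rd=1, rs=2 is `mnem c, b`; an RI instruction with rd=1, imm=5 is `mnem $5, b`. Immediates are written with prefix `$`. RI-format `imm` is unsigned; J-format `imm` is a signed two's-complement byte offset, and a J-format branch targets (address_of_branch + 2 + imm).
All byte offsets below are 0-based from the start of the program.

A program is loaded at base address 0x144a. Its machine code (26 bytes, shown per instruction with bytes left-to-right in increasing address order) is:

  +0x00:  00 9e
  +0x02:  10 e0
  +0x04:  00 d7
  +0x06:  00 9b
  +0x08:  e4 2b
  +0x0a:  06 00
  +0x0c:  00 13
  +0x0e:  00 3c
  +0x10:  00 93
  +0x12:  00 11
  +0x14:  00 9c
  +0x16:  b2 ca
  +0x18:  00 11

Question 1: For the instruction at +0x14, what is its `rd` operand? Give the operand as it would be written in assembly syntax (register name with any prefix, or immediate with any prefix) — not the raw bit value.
@+14  little-endian(00 9c) = 0x9c00
  opcode bits[15:12]=0x9: lw/RR
  rd@[11:10]=0x3 ⇒ d
  rs@[9:8]=0x0 ⇒ a

d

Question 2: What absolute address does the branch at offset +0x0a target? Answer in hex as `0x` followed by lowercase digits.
0x145c

@+0a  little-endian(06 00) = 0x0006
  top 4b → 0x0 → jnz [J]
  [11:0] imm=6 = $6
  target = base 0x144a + off 0x0a + 2 + imm 6 = 0x145c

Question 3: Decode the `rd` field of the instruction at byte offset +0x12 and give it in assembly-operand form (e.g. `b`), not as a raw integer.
a

+0x12: 00 11 ⇒ word 0x1100 (little)
  top 4b → 0x1 → cp [RR]
  rd: (w>>10)&0x3=0x0 → a
  rs: (w>>8)&0x3=0x1 → b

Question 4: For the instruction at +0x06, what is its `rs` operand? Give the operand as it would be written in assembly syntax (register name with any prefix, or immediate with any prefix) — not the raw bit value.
d

@+06  little-endian(00 9b) = 0x9b00
  op=0x9b00>>12=0x9 ⇒ lw (RR)
  [11:10] rd=2 = c
  [9:8] rs=3 = d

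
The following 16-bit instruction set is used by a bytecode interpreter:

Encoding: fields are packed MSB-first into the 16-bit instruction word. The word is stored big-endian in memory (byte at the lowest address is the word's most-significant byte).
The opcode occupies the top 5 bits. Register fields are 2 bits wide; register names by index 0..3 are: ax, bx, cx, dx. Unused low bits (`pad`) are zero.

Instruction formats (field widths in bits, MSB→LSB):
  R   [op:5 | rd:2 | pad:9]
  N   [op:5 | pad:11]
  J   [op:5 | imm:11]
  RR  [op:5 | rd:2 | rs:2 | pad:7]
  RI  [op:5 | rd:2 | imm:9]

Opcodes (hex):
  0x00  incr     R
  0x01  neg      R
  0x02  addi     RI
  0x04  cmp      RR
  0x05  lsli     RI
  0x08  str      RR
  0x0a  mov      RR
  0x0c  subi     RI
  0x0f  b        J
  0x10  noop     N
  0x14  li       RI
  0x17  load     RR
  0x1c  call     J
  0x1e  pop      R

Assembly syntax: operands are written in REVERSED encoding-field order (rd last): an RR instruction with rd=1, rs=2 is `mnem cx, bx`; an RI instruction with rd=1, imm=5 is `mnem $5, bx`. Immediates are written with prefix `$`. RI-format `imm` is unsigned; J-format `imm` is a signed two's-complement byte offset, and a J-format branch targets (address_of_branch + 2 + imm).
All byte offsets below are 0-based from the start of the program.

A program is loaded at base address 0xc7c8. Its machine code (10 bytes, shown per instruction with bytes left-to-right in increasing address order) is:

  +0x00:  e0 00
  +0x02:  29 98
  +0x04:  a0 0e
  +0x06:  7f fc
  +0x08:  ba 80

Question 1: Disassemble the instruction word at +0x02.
lsli $408, ax

off 0x02: read 29 98 as big → 0x2998
  top 5b → 0x5 → lsli [RI]
  rd@[10:9]=0x0 ⇒ ax
  imm@[8:0]=0x198 ⇒ $408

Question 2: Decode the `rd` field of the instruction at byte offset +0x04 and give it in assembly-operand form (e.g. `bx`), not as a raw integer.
off 0x04: read a0 0e as big → 0xa00e
  top 5b → 0x14 → li [RI]
  [10:9] rd=0 = ax
  [8:0] imm=14 = $14

ax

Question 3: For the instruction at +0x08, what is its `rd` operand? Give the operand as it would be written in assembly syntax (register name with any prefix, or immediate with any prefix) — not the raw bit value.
bx

@+08  big-endian(ba 80) = 0xba80
  op=0xba80>>11=0x17 ⇒ load (RR)
  rd@[10:9]=0x1 ⇒ bx
  rs@[8:7]=0x1 ⇒ bx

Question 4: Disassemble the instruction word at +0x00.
off 0x00: read e0 00 as big → 0xe000
  op=0xe000>>11=0x1c ⇒ call (J)
  [10:0] imm=0 = $0

call $0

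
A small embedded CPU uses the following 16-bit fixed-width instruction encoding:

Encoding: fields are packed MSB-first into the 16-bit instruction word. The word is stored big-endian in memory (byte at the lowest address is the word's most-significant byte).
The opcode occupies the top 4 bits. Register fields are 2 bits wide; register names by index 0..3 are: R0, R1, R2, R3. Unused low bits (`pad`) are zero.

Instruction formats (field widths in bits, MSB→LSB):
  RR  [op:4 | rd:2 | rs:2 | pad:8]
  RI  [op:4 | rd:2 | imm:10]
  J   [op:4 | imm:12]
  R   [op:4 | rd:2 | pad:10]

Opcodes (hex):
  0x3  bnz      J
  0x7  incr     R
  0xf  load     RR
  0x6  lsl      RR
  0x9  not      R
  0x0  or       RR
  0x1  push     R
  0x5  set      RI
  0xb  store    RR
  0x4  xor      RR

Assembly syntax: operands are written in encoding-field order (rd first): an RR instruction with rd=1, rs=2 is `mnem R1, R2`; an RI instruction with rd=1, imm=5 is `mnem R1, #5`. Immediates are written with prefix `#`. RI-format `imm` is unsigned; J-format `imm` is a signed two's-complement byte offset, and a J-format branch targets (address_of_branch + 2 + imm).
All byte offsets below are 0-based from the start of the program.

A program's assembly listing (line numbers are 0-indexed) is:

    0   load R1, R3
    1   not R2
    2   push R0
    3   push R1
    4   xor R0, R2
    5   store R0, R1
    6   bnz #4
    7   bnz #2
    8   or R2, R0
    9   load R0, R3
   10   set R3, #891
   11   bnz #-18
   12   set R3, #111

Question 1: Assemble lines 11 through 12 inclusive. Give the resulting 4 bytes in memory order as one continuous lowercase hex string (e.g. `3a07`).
11. bnz fields op=0x3:4|imm=-18:12 → word 3feeh → 3f ee
12. set fields op=0x5:4|rd=3:2|imm=111:10 → word 5c6fh → 5c 6f

3fee5c6f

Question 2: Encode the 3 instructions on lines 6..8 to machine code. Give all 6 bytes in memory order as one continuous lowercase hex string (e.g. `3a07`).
line 6 (bnz): pack op=0x3:4|imm=4:12 = 0x3004; big→ 30 04
line 7 (bnz): pack op=0x3:4|imm=2:12 = 0x3002; big→ 30 02
line 8 (or): pack op=0x0:4|rd=2:2|rs=0:2|pad=0:8 = 0x0800; big→ 08 00

300430020800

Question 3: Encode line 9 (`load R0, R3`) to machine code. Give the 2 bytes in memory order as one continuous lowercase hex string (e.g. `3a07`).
f300

line 9 (load): pack op=0xf:4|rd=0:2|rs=3:2|pad=0:8 = 0xf300; big→ f3 00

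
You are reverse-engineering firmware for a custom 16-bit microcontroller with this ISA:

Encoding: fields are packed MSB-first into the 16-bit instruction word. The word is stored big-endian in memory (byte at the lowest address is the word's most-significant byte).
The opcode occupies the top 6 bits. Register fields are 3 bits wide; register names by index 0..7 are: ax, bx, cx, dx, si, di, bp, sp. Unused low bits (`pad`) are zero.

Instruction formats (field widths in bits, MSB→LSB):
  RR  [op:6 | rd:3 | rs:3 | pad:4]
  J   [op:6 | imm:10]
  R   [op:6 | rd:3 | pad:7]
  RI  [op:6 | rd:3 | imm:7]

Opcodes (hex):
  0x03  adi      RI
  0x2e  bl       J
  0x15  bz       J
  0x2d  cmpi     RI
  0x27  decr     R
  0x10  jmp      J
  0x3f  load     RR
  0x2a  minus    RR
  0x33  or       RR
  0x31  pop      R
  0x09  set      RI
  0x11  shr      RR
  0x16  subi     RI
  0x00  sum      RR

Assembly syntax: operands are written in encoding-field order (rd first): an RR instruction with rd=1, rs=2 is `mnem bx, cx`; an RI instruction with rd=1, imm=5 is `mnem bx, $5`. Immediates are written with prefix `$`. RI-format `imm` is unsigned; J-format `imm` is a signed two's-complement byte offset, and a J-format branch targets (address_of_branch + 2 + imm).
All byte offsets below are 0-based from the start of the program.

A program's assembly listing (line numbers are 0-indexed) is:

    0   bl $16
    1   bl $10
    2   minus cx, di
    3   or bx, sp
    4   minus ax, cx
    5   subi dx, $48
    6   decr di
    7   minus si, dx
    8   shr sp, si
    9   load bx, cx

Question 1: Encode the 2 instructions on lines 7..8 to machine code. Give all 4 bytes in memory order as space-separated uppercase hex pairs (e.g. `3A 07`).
L7: minus op=0x2a:6|rd=4:3|rs=3:3|pad=0:4 ⇒ 0xaa30 ⇒ big aa 30
L8: shr op=0x11:6|rd=7:3|rs=4:3|pad=0:4 ⇒ 0x47c0 ⇒ big 47 c0

AA 30 47 C0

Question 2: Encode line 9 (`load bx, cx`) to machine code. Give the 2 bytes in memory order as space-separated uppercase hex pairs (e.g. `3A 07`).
9. load fields op=0x3f:6|rd=1:3|rs=2:3|pad=0:4 → word fca0h → fc a0

FC A0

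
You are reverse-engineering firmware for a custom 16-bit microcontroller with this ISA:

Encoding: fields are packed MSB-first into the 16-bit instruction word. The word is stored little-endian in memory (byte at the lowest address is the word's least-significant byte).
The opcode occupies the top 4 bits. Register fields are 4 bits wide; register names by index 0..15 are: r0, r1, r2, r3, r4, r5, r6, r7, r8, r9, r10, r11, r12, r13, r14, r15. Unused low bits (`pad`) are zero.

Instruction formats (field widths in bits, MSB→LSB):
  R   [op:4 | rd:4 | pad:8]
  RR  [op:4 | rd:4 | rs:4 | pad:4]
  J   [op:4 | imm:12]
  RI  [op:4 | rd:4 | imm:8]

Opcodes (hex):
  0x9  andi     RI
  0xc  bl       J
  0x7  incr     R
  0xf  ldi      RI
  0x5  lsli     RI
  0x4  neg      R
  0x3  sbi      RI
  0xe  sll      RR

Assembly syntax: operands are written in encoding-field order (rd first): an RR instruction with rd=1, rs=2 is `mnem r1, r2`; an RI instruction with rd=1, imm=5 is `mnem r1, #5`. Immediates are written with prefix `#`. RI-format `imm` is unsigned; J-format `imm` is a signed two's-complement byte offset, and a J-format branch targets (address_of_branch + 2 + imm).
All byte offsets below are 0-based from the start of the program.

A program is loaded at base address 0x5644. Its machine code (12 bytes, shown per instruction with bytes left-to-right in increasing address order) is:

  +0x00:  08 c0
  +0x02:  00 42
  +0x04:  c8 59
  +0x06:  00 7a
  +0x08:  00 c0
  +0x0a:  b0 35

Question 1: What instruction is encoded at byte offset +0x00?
[00] 08 c0 → 0xc008
  opcode bits[15:12]=0xc: bl/J
  imm: (w>>0)&0xfff=0x8 → #8

bl #8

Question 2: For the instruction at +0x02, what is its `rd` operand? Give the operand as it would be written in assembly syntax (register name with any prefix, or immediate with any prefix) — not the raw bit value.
@+02  little-endian(00 42) = 0x4200
  op=0x4200>>12=0x4 ⇒ neg (R)
  rd@[11:8]=0x2 ⇒ r2

r2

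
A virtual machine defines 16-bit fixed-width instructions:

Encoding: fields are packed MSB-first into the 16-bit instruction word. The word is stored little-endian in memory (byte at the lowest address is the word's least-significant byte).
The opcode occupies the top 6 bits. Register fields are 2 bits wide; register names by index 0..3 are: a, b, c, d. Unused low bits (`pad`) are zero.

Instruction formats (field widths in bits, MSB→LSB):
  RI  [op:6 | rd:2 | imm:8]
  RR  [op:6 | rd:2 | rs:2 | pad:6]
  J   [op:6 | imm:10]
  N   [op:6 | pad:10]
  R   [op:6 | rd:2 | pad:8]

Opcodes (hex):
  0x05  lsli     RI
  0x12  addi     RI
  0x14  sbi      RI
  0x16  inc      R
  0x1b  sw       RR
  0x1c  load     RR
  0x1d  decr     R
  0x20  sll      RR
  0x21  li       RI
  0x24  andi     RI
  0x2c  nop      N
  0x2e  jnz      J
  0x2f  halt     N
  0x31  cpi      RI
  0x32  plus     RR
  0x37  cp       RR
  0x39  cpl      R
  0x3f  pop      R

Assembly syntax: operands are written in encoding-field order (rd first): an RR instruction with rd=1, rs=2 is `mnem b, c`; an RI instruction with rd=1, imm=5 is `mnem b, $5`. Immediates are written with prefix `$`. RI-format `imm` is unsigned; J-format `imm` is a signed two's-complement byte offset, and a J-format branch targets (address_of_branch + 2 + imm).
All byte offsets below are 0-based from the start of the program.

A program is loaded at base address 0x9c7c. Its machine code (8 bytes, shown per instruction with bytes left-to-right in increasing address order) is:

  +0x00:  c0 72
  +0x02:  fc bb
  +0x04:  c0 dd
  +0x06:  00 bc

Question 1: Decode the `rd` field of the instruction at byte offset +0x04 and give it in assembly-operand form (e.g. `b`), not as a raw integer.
b

+0x04: c0 dd ⇒ word 0xddc0 (little)
  top 6b → 0x37 → cp [RR]
  rd: (w>>8)&0x3=0x1 → b
  rs: (w>>6)&0x3=0x3 → d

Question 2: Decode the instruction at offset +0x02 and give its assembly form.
jnz $-4

@+02  little-endian(fc bb) = 0xbbfc
  opcode bits[15:10]=0x2e: jnz/J
  [9:0] imm=1020 (s10→-4) = $-4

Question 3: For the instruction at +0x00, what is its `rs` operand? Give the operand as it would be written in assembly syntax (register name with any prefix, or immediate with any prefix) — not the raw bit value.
d

@+00  little-endian(c0 72) = 0x72c0
  op=0x72c0>>10=0x1c ⇒ load (RR)
  [9:8] rd=2 = c
  [7:6] rs=3 = d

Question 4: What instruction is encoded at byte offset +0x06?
off 0x06: read 00 bc as little → 0xbc00
  op=0xbc00>>10=0x2f ⇒ halt (N)

halt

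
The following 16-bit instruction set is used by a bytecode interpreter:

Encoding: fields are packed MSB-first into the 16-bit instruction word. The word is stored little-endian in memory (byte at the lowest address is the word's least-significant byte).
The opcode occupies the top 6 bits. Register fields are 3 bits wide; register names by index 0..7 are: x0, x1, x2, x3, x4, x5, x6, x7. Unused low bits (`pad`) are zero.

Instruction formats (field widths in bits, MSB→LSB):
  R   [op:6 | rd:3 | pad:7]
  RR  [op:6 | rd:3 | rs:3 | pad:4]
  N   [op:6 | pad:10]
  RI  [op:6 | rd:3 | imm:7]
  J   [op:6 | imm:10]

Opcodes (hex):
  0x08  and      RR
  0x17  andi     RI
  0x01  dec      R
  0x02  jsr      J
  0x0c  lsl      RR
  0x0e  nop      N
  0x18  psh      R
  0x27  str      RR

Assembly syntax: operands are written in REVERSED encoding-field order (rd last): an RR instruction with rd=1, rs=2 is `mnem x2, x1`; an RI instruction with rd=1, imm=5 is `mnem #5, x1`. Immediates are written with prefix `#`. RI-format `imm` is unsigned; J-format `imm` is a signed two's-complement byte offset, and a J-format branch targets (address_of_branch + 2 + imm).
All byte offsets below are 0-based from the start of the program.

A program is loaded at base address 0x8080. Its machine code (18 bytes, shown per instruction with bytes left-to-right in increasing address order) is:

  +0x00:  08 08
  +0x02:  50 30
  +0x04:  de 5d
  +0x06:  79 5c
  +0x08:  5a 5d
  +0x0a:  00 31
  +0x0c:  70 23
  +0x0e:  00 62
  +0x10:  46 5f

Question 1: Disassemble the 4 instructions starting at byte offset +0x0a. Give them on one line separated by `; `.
@+0a  little-endian(00 31) = 0x3100
  top 6b → 0xc → lsl [RR]
  rd: (w>>7)&0x7=0x2 → x2
  rs: (w>>4)&0x7=0x0 → x0
@+0c  little-endian(70 23) = 0x2370
  top 6b → 0x8 → and [RR]
  rd: (w>>7)&0x7=0x6 → x6
  rs: (w>>4)&0x7=0x7 → x7
@+0e  little-endian(00 62) = 0x6200
  top 6b → 0x18 → psh [R]
  rd: (w>>7)&0x7=0x4 → x4
@+10  little-endian(46 5f) = 0x5f46
  top 6b → 0x17 → andi [RI]
  rd: (w>>7)&0x7=0x6 → x6
  imm: (w>>0)&0x7f=0x46 → #70

lsl x0, x2; and x7, x6; psh x4; andi #70, x6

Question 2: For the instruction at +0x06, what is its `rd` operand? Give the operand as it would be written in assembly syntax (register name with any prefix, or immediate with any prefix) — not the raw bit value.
x0

[06] 79 5c → 0x5c79
  opcode bits[15:10]=0x17: andi/RI
  rd@[9:7]=0x0 ⇒ x0
  imm@[6:0]=0x79 ⇒ #121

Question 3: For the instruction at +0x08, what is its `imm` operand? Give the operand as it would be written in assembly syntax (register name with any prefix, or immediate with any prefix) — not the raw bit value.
off 0x08: read 5a 5d as little → 0x5d5a
  top 6b → 0x17 → andi [RI]
  [9:7] rd=2 = x2
  [6:0] imm=90 = #90

#90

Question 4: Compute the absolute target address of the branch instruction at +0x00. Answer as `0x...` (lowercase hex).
+0x00: 08 08 ⇒ word 0x0808 (little)
  top 6b → 0x2 → jsr [J]
  imm: (w>>0)&0x3ff=0x8 → #8
  target = base 0x8080 + off 0x00 + 2 + imm 8 = 0x808a

0x808a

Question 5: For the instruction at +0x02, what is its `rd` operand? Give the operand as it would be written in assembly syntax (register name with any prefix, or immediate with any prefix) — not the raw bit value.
x0

@+02  little-endian(50 30) = 0x3050
  top 6b → 0xc → lsl [RR]
  rd: (w>>7)&0x7=0x0 → x0
  rs: (w>>4)&0x7=0x5 → x5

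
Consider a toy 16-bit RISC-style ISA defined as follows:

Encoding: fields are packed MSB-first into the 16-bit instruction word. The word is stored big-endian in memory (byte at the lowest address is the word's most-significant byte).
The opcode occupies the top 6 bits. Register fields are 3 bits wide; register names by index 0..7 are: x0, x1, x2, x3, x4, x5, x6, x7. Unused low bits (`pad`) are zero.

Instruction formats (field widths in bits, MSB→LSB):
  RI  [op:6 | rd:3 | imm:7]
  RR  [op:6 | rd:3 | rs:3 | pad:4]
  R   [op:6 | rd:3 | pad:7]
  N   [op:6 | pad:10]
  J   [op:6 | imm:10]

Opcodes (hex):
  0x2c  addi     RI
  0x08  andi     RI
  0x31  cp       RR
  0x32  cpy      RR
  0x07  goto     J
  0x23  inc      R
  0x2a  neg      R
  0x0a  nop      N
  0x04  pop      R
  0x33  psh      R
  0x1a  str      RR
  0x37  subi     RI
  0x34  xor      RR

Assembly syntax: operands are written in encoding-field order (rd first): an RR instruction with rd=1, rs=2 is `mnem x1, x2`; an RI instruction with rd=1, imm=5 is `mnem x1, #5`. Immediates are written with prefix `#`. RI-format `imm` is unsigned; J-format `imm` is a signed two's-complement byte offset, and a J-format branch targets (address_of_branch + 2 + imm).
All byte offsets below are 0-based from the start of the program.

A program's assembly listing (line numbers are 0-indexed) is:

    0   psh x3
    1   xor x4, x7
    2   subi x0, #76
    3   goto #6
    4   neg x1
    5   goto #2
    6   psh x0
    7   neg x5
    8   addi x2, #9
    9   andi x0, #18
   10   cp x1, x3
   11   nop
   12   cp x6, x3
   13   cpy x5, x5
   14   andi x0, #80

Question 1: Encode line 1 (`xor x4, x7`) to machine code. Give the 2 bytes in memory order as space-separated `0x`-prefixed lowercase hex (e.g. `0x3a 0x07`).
1. xor fields op=0x34:6|rd=4:3|rs=7:3|pad=0:4 → word d270h → d2 70

0xd2 0x70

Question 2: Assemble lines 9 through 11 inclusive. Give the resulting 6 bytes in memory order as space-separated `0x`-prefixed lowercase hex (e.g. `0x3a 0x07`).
L9: andi op=0x8:6|rd=0:3|imm=18:7 ⇒ 0x2012 ⇒ big 20 12
L10: cp op=0x31:6|rd=1:3|rs=3:3|pad=0:4 ⇒ 0xc4b0 ⇒ big c4 b0
L11: nop op=0xa:6|pad=0:10 ⇒ 0x2800 ⇒ big 28 00

0x20 0x12 0xc4 0xb0 0x28 0x00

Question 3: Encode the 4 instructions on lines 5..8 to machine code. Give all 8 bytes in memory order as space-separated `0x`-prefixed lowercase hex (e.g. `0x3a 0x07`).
0x1c 0x02 0xcc 0x00 0xaa 0x80 0xb1 0x09

L5: goto op=0x7:6|imm=2:10 ⇒ 0x1c02 ⇒ big 1c 02
L6: psh op=0x33:6|rd=0:3|pad=0:7 ⇒ 0xcc00 ⇒ big cc 00
L7: neg op=0x2a:6|rd=5:3|pad=0:7 ⇒ 0xaa80 ⇒ big aa 80
L8: addi op=0x2c:6|rd=2:3|imm=9:7 ⇒ 0xb109 ⇒ big b1 09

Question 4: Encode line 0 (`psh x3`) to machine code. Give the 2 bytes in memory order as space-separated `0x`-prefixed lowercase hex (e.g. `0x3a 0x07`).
line 0 (psh): pack op=0x33:6|rd=3:3|pad=0:7 = 0xcd80; big→ cd 80

0xcd 0x80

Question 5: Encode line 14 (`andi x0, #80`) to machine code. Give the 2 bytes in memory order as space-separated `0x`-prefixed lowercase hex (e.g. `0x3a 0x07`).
0x20 0x50

14. andi fields op=0x8:6|rd=0:3|imm=80:7 → word 2050h → 20 50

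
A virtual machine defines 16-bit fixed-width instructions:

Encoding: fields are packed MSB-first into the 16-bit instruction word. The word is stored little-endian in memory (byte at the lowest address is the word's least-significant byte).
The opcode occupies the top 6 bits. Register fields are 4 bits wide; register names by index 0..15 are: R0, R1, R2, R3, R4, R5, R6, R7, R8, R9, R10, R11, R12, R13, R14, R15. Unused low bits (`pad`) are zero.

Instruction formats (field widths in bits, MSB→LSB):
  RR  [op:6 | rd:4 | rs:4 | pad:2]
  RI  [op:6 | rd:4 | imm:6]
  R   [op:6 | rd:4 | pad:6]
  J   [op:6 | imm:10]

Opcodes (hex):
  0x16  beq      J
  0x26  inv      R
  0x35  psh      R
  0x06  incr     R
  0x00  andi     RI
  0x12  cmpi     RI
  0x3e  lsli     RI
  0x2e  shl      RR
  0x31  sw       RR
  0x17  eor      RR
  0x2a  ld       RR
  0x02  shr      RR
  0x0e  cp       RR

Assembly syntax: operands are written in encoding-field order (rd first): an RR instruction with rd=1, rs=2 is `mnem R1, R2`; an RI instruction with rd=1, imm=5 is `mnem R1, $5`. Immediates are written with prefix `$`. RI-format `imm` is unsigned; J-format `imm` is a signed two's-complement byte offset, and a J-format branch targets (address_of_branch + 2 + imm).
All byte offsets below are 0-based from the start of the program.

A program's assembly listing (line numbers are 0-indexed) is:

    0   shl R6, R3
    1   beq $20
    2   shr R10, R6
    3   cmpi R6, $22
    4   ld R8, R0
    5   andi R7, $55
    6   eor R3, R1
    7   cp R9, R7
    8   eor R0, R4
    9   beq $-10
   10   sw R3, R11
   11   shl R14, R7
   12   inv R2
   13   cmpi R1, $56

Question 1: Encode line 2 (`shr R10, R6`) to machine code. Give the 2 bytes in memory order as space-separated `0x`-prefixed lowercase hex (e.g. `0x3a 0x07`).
0x98 0x0a

line 2 (shr): pack op=0x2:6|rd=10:4|rs=6:4|pad=0:2 = 0x0a98; little→ 98 0a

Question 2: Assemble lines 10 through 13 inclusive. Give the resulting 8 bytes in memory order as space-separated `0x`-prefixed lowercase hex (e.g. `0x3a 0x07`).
line 10 (sw): pack op=0x31:6|rd=3:4|rs=11:4|pad=0:2 = 0xc4ec; little→ ec c4
line 11 (shl): pack op=0x2e:6|rd=14:4|rs=7:4|pad=0:2 = 0xbb9c; little→ 9c bb
line 12 (inv): pack op=0x26:6|rd=2:4|pad=0:6 = 0x9880; little→ 80 98
line 13 (cmpi): pack op=0x12:6|rd=1:4|imm=56:6 = 0x4878; little→ 78 48

0xec 0xc4 0x9c 0xbb 0x80 0x98 0x78 0x48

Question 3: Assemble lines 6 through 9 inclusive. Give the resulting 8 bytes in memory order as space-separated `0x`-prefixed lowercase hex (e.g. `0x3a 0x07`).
0xc4 0x5c 0x5c 0x3a 0x10 0x5c 0xf6 0x5b

line 6 (eor): pack op=0x17:6|rd=3:4|rs=1:4|pad=0:2 = 0x5cc4; little→ c4 5c
line 7 (cp): pack op=0xe:6|rd=9:4|rs=7:4|pad=0:2 = 0x3a5c; little→ 5c 3a
line 8 (eor): pack op=0x17:6|rd=0:4|rs=4:4|pad=0:2 = 0x5c10; little→ 10 5c
line 9 (beq): pack op=0x16:6|imm=-10:10 = 0x5bf6; little→ f6 5b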